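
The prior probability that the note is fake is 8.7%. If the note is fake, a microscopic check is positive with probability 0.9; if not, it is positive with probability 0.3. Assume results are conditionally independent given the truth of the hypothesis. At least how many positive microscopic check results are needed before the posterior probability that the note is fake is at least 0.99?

Prior odds = 0.087/0.913 = 87/913.
Likelihood ratio of a positive = 0.9/0.3 = 3.
Target posterior odds = 0.99/0.01 = 99.
Require 3ⁿ ≥ 99 ÷ (87/913) = 30129/29.
3⁶ = 729 falls short of 30129/29 but 3⁷ = 2187 reaches it, so n = 7.

7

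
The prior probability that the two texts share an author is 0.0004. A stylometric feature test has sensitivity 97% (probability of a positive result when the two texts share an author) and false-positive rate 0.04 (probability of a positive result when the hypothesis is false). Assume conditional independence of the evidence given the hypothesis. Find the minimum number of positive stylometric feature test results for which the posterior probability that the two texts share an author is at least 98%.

4

Prior odds = 0.0004/0.9996 = 1/2499.
Likelihood ratio of a positive result = 0.97/0.04 = 24.25.
Target posterior odds = 0.98/0.02 = 49.
Require 24.25ⁿ ≥ 49 ÷ (1/2499) = 122451.
24.25³ = 912673/64 falls short of 122451 but 24.25⁴ = 88529281/256 reaches it, so n = 4.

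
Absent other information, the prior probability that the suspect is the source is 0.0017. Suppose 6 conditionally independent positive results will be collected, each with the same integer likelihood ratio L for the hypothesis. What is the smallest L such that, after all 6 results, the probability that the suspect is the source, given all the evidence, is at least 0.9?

Prior odds = 0.0017/0.9983 = 17/9983.
Target odds = 0.9/0.1 = 9.
Need L⁶ ≥ 9 ÷ (17/9983) = 89847/17.
4⁶ = 4096 < 89847/17 ≤ 15625 = 5⁶, so L = 5.

5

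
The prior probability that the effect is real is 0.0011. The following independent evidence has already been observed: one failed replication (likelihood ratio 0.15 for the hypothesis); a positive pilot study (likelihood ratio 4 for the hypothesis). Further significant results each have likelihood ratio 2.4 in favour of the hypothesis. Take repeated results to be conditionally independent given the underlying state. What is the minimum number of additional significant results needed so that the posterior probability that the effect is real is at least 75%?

Prior odds = 0.0011/0.9989 = 11/9989.
Combined Bayes factor of the evidence already in hand = 0.15 × 4 = 0.6.
Odds after that evidence = (11/9989) × 0.6 = 33/49945.
Target odds = 0.75/0.25 = 3.
Need 2.4ⁿ ≥ 3 ÷ (33/49945) = 49945/11.
2.4⁹ ≈2641.81 falls short of 49945/11 but 2.4¹⁰ ≈6340.34 reaches it, so n = 10.

10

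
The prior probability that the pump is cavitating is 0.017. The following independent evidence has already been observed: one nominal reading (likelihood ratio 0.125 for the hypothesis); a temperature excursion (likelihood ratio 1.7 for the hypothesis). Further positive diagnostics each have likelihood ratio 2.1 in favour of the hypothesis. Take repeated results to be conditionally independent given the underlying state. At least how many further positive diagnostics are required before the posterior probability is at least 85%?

10

Prior odds = 0.017/0.983 = 17/983.
Combined Bayes factor of the evidence already in hand = 0.125 × 1.7 = 0.2125.
Odds after that evidence = (17/983) × 0.2125 = 289/78640.
Target odds = 0.85/0.15 = 17/3.
Need 2.1ⁿ ≥ 17/3 ÷ (289/78640) = 78640/51.
2.1⁹ ≈794.28 falls short of 78640/51 but 2.1¹⁰ ≈1667.99 reaches it, so n = 10.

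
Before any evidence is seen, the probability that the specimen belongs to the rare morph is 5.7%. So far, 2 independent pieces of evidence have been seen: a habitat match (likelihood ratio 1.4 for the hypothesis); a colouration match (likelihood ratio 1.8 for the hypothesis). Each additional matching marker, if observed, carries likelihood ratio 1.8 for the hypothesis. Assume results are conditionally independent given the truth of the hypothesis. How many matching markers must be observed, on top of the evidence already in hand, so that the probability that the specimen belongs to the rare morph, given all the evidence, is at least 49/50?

10

Prior odds = 0.057/0.943 = 57/943.
Combined Bayes factor of the evidence already in hand = 1.4 × 1.8 = 2.52.
Odds after that evidence = (57/943) × 2.52 = 3591/23575.
Target odds = 0.98/0.02 = 49.
Need 1.8ⁿ ≥ 49 ÷ (3591/23575) = 165025/513.
1.8⁹ = 387420489/1953125 falls short of 165025/513 but 1.8¹⁰ ≈357.047 reaches it, so n = 10.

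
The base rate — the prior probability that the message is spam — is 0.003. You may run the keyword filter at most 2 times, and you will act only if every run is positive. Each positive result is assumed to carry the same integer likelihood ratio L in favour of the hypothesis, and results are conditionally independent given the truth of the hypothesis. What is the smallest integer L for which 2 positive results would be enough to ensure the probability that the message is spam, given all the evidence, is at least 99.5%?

258

Prior odds = 0.003/0.997 = 3/997.
Target odds = 0.995/0.005 = 199.
Need L² ≥ 199 ÷ (3/997) = 198403/3.
257² = 66049 < 198403/3 ≤ 66564 = 258², so L = 258.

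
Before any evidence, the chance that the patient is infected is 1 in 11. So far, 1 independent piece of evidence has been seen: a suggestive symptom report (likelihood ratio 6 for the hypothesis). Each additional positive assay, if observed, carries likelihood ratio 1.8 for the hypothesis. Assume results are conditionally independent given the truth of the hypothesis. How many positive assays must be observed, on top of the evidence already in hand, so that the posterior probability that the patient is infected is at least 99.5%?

Prior odds = (1/11)/(10/11) = 0.1.
Bayes factor of the evidence already in hand = 6.
Odds after that evidence = 0.1 × 6 = 0.6.
Target odds = 0.995/0.005 = 199.
Need 1.8ⁿ ≥ 199 ÷ 0.6 = 995/3.
1.8⁹ = 387420489/1953125 falls short of 995/3 but 1.8¹⁰ ≈357.047 reaches it, so n = 10.

10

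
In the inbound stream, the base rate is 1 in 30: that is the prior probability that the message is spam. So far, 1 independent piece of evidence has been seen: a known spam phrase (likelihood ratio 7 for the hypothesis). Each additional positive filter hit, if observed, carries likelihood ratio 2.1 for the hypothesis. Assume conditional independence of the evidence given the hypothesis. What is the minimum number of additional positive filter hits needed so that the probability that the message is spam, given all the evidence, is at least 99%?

Prior odds = (1/30)/(29/30) = 1/29.
Bayes factor of the evidence already in hand = 7.
Odds after that evidence = (1/29) × 7 = 7/29.
Target odds = 0.99/0.01 = 99.
Need 2.1ⁿ ≥ 99 ÷ (7/29) = 2871/7.
2.1⁸ ≈378.229 falls short of 2871/7 but 2.1⁹ ≈794.28 reaches it, so n = 9.

9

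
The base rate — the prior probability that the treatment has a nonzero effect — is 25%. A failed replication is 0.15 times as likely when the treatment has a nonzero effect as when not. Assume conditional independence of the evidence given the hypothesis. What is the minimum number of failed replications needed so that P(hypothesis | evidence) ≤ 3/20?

Prior odds: 0.25 ÷ 0.75 = 1/3.
Likelihood ratio per failed replication = 0.15.
Target posterior odds = 0.15/0.85 = 3/17.
Require 0.15ⁿ ≤ 3/17 ÷ (1/3) = 9/17.
0.15¹ = 0.15, which is already at or below the required 9/17; so n = 1.

1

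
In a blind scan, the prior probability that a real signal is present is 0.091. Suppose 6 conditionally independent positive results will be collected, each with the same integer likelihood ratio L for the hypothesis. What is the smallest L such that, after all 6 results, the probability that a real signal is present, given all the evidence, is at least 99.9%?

5

Prior odds = 0.091/0.909 = 91/909.
Target odds = 0.999/0.001 = 999.
Need L⁶ ≥ 999 ÷ (91/909) = 908091/91.
4⁶ = 4096 < 908091/91 ≤ 15625 = 5⁶, so L = 5.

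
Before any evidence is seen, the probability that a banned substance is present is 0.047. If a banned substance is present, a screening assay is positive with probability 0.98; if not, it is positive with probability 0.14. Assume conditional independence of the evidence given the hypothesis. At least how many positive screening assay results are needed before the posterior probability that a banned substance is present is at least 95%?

4

Prior odds = 0.047/0.953 = 47/953.
Likelihood ratio of a positive = 0.98/0.14 = 7.
Target posterior odds = 0.95/0.05 = 19.
Require 7ⁿ ≥ 19 ÷ (47/953) = 18107/47.
7³ = 343 falls short of 18107/47 but 7⁴ = 2401 reaches it, so n = 4.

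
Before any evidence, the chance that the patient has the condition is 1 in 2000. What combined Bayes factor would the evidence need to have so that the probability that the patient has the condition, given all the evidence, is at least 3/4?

Prior odds = 0.0005/0.9995 = 1/1999.
Target odds = 0.75/0.25 = 3.
Required Bayes factor = 3 ÷ (1/1999) = 5997.

5997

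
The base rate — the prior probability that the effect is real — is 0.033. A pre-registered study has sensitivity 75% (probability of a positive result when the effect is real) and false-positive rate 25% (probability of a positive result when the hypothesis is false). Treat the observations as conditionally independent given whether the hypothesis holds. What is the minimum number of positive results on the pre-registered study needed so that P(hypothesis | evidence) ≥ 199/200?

Prior odds: 0.033 ÷ 0.967 = 33/967.
Likelihood ratio of a positive result = 0.75/0.25 = 3.
Target posterior odds = 0.995/0.005 = 199.
Need (33/967) × 3ⁿ ≥ 199, i.e. 3ⁿ ≥ 192433/33.
3⁷ = 2187 falls short of 192433/33 but 3⁸ = 6561 reaches it, so n = 8.

8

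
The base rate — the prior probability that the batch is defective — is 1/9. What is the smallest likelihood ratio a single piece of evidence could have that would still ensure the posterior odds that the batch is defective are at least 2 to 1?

16

Prior odds = (1/9)/(8/9) = 0.125.
Target odds = 2.
Required Bayes factor = 2 ÷ 0.125 = 16.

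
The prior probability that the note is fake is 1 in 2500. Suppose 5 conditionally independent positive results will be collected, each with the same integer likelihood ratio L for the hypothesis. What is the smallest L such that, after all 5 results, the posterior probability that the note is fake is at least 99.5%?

Prior odds = 0.0004/0.9996 = 1/2499.
Target odds = 0.995/0.005 = 199.
Need L⁵ ≥ 199 ÷ (1/2499) = 497301.
13⁵ = 371293 < 497301 ≤ 537824 = 14⁵, so L = 14.

14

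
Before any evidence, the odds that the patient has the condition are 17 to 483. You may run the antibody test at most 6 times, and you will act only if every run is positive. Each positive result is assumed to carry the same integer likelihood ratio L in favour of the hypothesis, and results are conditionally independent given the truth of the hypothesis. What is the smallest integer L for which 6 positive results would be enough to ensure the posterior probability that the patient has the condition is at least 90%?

Prior odds = 17/483.
Target odds = 0.9/0.1 = 9.
Need L⁶ ≥ 9 ÷ (17/483) = 4347/17.
2⁶ = 64 < 4347/17 ≤ 729 = 3⁶, so L = 3.

3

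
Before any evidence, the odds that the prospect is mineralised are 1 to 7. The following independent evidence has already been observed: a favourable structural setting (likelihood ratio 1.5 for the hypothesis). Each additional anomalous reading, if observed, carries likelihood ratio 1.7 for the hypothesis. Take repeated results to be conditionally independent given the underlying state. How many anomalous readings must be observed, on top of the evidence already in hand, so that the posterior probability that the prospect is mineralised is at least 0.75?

5

Prior odds = 1/7.
Bayes factor of the evidence already in hand = 1.5.
Odds after that evidence = (1/7) × 1.5 = 3/14.
Target odds = 0.75/0.25 = 3.
Need 1.7ⁿ ≥ 3 ÷ (3/14) = 14.
1.7⁴ = 8.3521 falls short of 14 but 1.7⁵ = 1419857/100000 reaches it, so n = 5.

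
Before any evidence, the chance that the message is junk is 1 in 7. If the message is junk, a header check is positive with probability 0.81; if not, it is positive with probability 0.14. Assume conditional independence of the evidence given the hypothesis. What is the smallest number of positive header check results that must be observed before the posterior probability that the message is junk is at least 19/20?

3

Prior odds = (1/7)/(6/7) = 1/6.
Likelihood ratio of a positive = 0.81/0.14 = 81/14.
Target posterior odds = 0.95/0.05 = 19.
Need (1/6) × (81/14)ⁿ ≥ 19, i.e. (81/14)ⁿ ≥ 114.
(81/14)² = 6561/196 falls short of 114 but (81/14)³ = 531441/2744 reaches it, so n = 3.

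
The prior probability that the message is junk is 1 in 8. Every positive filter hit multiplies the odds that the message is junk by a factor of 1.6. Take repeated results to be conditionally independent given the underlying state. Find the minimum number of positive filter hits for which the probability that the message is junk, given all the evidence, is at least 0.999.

19

Prior odds: 0.125 ÷ 0.875 = 1/7.
Likelihood ratio per positive filter hit = 1.6.
Target posterior odds = 0.999/0.001 = 999.
Need (1/7) × 1.6ⁿ ≥ 999, i.e. 1.6ⁿ ≥ 6993.
1.6¹⁸ ≈4722.37 falls short of 6993 but 1.6¹⁹ ≈7555.79 reaches it, so n = 19.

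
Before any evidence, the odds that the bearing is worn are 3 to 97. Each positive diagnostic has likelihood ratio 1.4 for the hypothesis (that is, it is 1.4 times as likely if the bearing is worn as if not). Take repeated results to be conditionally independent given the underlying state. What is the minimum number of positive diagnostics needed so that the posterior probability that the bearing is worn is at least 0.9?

17

Prior odds = 3/97.
Likelihood ratio per positive diagnostic = 1.4.
Target odds: 0.9 ÷ 0.1 = 9.
Need (3/97) × 1.4ⁿ ≥ 9, i.e. 1.4ⁿ ≥ 291.
1.4¹⁶ ≈217.795 falls short of 291 but 1.4¹⁷ ≈304.913 reaches it, so n = 17.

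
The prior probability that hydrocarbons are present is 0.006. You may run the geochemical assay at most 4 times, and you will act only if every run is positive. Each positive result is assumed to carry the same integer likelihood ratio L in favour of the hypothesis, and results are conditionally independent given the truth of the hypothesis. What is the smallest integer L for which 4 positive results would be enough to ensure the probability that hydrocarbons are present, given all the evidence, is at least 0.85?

Prior odds = 0.006/0.994 = 3/497.
Target odds = 0.85/0.15 = 17/3.
Need L⁴ ≥ 17/3 ÷ (3/497) = 8449/9.
5⁴ = 625 < 8449/9 ≤ 1296 = 6⁴, so L = 6.

6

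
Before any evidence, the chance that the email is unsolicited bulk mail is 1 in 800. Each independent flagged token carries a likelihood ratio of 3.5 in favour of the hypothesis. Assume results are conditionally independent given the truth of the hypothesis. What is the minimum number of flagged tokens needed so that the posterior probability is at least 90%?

8

Prior odds = 0.00125/0.99875 = 1/799.
Likelihood ratio per flagged token = 3.5.
Target odds: 0.9 ÷ 0.1 = 9.
Require 3.5ⁿ ≥ 9 ÷ (1/799) = 7191.
3.5⁷ = 823543/128 falls short of 7191 but 3.5⁸ = 5764801/256 reaches it, so n = 8.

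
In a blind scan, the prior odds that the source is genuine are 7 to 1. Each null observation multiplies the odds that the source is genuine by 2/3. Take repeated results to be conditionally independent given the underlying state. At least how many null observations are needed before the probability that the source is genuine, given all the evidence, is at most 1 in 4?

8

Prior odds = 7.
Likelihood ratio per null observation = 2/3.
Target odds: 0.25 ÷ 0.75 = 1/3.
Need 7 × (2/3)ⁿ ≤ 1/3, i.e. (2/3)ⁿ ≤ 1/21.
(2/3)⁷ = 128/2187 is still above 1/21 but (2/3)⁸ = 256/6561 is at or below it, so n = 8.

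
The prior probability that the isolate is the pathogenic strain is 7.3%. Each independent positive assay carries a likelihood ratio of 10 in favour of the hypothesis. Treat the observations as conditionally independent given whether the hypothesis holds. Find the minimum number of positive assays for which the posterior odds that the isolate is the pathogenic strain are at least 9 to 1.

3

Prior odds = 0.073/0.927 = 73/927.
Likelihood ratio per positive assay = 10.
Target odds = 9.
Require 10ⁿ ≥ 9 ÷ (73/927) = 8343/73.
10² = 100 falls short of 8343/73 but 10³ = 1000 reaches it, so n = 3.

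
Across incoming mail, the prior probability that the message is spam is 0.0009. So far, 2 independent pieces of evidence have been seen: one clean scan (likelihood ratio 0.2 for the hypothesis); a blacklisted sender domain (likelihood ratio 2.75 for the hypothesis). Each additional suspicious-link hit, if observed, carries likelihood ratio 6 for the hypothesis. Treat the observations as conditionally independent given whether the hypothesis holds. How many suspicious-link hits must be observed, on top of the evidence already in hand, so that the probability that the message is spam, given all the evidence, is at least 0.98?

7

Prior odds = 0.0009/0.9991 = 9/9991.
Combined Bayes factor of the evidence already in hand = 0.2 × 2.75 = 0.55.
Odds after that evidence = (9/9991) × 0.55 = 99/199820.
Target odds = 0.98/0.02 = 49.
Need 6ⁿ ≥ 49 ÷ (99/199820) = 9791180/99.
6⁶ = 46656 falls short of 9791180/99 but 6⁷ = 279936 reaches it, so n = 7.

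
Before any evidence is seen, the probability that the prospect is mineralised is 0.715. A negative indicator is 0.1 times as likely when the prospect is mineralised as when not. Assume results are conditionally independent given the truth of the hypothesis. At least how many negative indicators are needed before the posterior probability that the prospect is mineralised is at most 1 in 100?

3

Prior odds = 0.715/0.285 = 143/57.
Likelihood ratio per negative indicator = 0.1.
Target posterior odds = 0.01/0.99 = 1/99.
Need (143/57) × 0.1ⁿ ≤ 1/99, i.e. 0.1ⁿ ≤ 19/4719.
0.1² = 0.01 is still above 19/4719 but 0.1³ = 0.001 is at or below it, so n = 3.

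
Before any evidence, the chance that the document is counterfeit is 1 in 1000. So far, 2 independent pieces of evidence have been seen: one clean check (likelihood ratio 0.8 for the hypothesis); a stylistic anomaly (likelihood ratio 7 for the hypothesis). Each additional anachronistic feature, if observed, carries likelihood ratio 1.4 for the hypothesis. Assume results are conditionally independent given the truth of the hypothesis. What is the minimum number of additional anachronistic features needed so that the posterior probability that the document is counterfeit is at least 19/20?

Prior odds = 0.001/0.999 = 1/999.
Combined Bayes factor of the evidence already in hand = 0.8 × 7 = 5.6.
Odds after that evidence = (1/999) × 5.6 = 28/4995.
Target odds = 0.95/0.05 = 19.
Need 1.4ⁿ ≥ 19 ÷ (28/4995) = 94905/28.
1.4²⁴ ≈3214.2 falls short of 94905/28 but 1.4²⁵ ≈4499.88 reaches it, so n = 25.

25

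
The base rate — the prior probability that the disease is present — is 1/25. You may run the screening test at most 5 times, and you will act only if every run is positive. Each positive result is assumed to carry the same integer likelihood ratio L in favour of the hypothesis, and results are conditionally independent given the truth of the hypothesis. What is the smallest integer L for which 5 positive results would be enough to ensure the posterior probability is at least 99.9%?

8

Prior odds = 0.04/0.96 = 1/24.
Target odds = 0.999/0.001 = 999.
Need L⁵ ≥ 999 ÷ (1/24) = 23976.
7⁵ = 16807 < 23976 ≤ 32768 = 8⁵, so L = 8.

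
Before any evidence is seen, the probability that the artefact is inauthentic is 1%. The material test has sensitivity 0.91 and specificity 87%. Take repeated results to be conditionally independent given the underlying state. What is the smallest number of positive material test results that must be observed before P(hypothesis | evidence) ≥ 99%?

Prior odds: 0.01 ÷ 0.99 = 1/99.
False-positive rate = 1 − 0.87 = 0.13; likelihood ratio of a positive = 0.91/0.13 = 7.
Target odds: 0.99 ÷ 0.01 = 99.
Need (1/99) × 7ⁿ ≥ 99, i.e. 7ⁿ ≥ 9801.
7⁴ = 2401 falls short of 9801 but 7⁵ = 16807 reaches it, so n = 5.

5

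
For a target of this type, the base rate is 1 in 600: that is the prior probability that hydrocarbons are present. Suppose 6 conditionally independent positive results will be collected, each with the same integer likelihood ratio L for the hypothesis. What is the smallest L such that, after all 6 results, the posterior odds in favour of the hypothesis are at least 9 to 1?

Prior odds = (1/600)/(599/600) = 1/599.
Target odds = 9.
Need L⁶ ≥ 9 ÷ (1/599) = 5391.
4⁶ = 4096 < 5391 ≤ 15625 = 5⁶, so L = 5.

5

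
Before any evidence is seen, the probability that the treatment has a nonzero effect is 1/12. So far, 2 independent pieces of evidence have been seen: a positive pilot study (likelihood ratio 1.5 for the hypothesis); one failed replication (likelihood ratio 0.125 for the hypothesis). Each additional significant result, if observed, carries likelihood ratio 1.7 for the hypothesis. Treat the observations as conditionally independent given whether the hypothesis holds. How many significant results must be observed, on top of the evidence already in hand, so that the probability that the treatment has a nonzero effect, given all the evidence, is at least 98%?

Prior odds = (1/12)/(11/12) = 1/11.
Combined Bayes factor of the evidence already in hand = 1.5 × 0.125 = 0.1875.
Odds after that evidence = (1/11) × 0.1875 = 3/176.
Target odds = 0.98/0.02 = 49.
Need 1.7ⁿ ≥ 49 ÷ (3/176) = 8624/3.
1.7¹⁵ ≈2862.42 falls short of 8624/3 but 1.7¹⁶ ≈4866.12 reaches it, so n = 16.

16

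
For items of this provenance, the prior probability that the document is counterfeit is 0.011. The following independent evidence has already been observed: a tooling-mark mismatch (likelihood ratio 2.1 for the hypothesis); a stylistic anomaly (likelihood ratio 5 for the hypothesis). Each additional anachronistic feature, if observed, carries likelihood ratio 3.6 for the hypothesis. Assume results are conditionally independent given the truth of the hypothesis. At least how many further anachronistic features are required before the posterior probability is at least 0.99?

Prior odds = 0.011/0.989 = 11/989.
Combined Bayes factor of the evidence already in hand = 2.1 × 5 = 10.5.
Odds after that evidence = (11/989) × 10.5 = 231/1978.
Target odds = 0.99/0.01 = 99.
Need 3.6ⁿ ≥ 99 ÷ (231/1978) = 5934/7.
3.6⁵ = 604.66176 falls short of 5934/7 but 3.6⁶ = 34012224/15625 reaches it, so n = 6.

6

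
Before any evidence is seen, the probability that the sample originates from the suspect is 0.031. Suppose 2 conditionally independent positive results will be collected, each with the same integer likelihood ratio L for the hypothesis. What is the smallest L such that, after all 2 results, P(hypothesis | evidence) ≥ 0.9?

Prior odds = 0.031/0.969 = 31/969.
Target odds = 0.9/0.1 = 9.
Need L² ≥ 9 ÷ (31/969) = 8721/31.
16² = 256 < 8721/31 ≤ 289 = 17², so L = 17.

17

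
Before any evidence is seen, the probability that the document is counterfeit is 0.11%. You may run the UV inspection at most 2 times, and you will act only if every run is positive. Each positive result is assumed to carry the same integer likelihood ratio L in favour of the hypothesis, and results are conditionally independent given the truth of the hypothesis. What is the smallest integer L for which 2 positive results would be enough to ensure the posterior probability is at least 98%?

Prior odds = 0.0011/0.9989 = 11/9989.
Target odds = 0.98/0.02 = 49.
Need L² ≥ 49 ÷ (11/9989) = 489461/11.
210² = 44100 < 489461/11 ≤ 44521 = 211², so L = 211.

211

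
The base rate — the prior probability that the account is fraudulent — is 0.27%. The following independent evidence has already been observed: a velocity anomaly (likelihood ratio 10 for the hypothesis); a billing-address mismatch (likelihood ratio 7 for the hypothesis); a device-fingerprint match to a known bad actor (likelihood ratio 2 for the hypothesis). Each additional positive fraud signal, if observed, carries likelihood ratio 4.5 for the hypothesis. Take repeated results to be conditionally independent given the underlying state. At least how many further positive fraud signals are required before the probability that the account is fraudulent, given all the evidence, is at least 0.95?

3

Prior odds = 0.0027/0.9973 = 27/9973.
Combined Bayes factor of the evidence already in hand = 10 × 7 × 2 = 140.
Odds after that evidence = (27/9973) × 140 = 3780/9973.
Target odds = 0.95/0.05 = 19.
Need 4.5ⁿ ≥ 19 ÷ (3780/9973) = 189487/3780.
4.5² = 20.25 falls short of 189487/3780 but 4.5³ = 91.125 reaches it, so n = 3.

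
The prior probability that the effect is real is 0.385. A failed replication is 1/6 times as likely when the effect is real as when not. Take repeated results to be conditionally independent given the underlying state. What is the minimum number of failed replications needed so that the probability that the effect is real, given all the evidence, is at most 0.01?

3

Prior odds: 0.385 ÷ 0.615 = 77/123.
Likelihood ratio per failed replication = 1/6.
Target posterior odds = 0.01/0.99 = 1/99.
Require (1/6)ⁿ ≤ 1/99 ÷ (77/123) = 41/2541.
(1/6)² = 1/36 is still above 41/2541 but (1/6)³ = 1/216 is at or below it, so n = 3.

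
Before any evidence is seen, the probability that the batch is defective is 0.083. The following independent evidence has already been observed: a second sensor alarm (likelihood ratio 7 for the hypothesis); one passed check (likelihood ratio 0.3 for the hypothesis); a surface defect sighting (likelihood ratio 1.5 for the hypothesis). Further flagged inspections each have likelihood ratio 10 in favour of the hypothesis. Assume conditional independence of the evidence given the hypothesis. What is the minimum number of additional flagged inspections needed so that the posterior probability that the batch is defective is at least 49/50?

3

Prior odds = 0.083/0.917 = 83/917.
Combined Bayes factor of the evidence already in hand = 7 × 0.3 × 1.5 = 3.15.
Odds after that evidence = (83/917) × 3.15 = 747/2620.
Target odds = 0.98/0.02 = 49.
Need 10ⁿ ≥ 49 ÷ (747/2620) = 128380/747.
10² = 100 falls short of 128380/747 but 10³ = 1000 reaches it, so n = 3.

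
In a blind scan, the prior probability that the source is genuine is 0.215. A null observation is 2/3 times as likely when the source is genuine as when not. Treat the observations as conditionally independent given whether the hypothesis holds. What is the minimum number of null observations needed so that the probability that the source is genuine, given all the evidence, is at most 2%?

Prior odds = 0.215/0.785 = 43/157.
Likelihood ratio per null observation = 2/3.
Target posterior odds = 0.02/0.98 = 1/49.
Need (43/157) × (2/3)ⁿ ≤ 1/49, i.e. (2/3)ⁿ ≤ 157/2107.
(2/3)⁶ = 64/729 is still above 157/2107 but (2/3)⁷ = 128/2187 is at or below it, so n = 7.

7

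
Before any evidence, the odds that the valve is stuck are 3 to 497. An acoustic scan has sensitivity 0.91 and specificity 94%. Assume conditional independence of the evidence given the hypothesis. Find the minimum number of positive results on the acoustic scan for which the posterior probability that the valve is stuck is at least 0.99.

Prior odds = 3/497.
False-positive rate = 1 − 0.94 = 0.06; likelihood ratio of a positive = 0.91/0.06 = 91/6.
Target odds: 0.99 ÷ 0.01 = 99.
Require (91/6)ⁿ ≥ 99 ÷ (3/497) = 16401.
(91/6)³ = 753571/216 falls short of 16401 but (91/6)⁴ = 68574961/1296 reaches it, so n = 4.

4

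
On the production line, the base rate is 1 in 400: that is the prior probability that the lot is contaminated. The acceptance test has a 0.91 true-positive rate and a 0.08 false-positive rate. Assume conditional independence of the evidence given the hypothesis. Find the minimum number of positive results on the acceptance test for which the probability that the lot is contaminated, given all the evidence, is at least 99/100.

5

Prior odds: 0.0025 ÷ 0.9975 = 1/399.
Likelihood ratio of a positive result = 0.91/0.08 = 11.375.
Target posterior odds = 0.99/0.01 = 99.
Require 11.375ⁿ ≥ 99 ÷ (1/399) = 39501.
11.375⁴ = 68574961/4096 falls short of 39501 but 11.375⁵ ≈190439 reaches it, so n = 5.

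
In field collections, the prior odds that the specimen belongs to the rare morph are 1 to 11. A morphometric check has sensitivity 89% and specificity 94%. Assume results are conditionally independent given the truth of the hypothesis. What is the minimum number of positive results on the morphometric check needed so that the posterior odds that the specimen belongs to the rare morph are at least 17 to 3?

2

Prior odds = 1/11.
False-positive rate = 1 − 0.94 = 0.06; likelihood ratio of a positive = 0.89/0.06 = 89/6.
Target odds = 17/3.
Need (1/11) × (89/6)ⁿ ≥ 17/3, i.e. (89/6)ⁿ ≥ 187/3.
(89/6)¹ = 89/6 falls short of 187/3 but (89/6)² = 7921/36 reaches it, so n = 2.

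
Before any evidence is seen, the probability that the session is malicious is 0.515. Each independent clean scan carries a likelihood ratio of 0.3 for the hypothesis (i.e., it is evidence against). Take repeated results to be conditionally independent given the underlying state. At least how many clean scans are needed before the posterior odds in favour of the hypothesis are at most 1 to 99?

4

Prior odds: 0.515 ÷ 0.485 = 103/97.
Likelihood ratio per clean scan = 0.3.
Target odds = 1/99.
Require 0.3ⁿ ≤ 1/99 ÷ (103/97) = 97/10197.
0.3³ = 0.027 is still above 97/10197 but 0.3⁴ = 0.0081 is at or below it, so n = 4.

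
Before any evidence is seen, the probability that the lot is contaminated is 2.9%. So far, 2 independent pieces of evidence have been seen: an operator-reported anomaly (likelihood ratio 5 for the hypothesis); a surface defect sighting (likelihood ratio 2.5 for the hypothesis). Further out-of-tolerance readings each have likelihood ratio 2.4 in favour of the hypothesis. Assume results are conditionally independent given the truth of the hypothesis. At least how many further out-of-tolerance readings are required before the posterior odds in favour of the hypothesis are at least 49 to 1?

Prior odds = 0.029/0.971 = 29/971.
Combined Bayes factor of the evidence already in hand = 5 × 2.5 = 12.5.
Odds after that evidence = (29/971) × 12.5 = 725/1942.
Target odds = 49.
Need 2.4ⁿ ≥ 49 ÷ (725/1942) = 95158/725.
2.4⁵ = 79.62624 falls short of 95158/725 but 2.4⁶ = 2985984/15625 reaches it, so n = 6.

6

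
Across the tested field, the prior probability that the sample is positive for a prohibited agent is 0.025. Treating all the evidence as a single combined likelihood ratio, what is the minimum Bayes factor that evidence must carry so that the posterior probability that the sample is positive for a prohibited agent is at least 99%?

3861

Prior odds = 0.025/0.975 = 1/39.
Target odds = 0.99/0.01 = 99.
Required Bayes factor = 99 ÷ (1/39) = 3861.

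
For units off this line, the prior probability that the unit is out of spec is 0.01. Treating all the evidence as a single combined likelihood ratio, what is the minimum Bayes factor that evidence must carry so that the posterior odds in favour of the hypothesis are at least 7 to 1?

Prior odds = 0.01/0.99 = 1/99.
Target odds = 7.
Required Bayes factor = 7 ÷ (1/99) = 693.

693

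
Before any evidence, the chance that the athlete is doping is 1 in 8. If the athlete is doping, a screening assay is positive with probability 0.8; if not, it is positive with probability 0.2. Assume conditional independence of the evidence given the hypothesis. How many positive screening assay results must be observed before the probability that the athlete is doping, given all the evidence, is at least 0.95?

4

Prior odds: 0.125 ÷ 0.875 = 1/7.
Likelihood ratio of a positive = 0.8/0.2 = 4.
Target odds: 0.95 ÷ 0.05 = 19.
Need (1/7) × 4ⁿ ≥ 19, i.e. 4ⁿ ≥ 133.
4³ = 64 falls short of 133 but 4⁴ = 256 reaches it, so n = 4.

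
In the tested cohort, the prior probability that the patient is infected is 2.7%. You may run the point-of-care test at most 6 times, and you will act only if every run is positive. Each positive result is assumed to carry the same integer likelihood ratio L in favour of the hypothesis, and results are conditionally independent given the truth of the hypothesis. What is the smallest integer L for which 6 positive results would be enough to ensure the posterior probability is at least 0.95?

Prior odds = 0.027/0.973 = 27/973.
Target odds = 0.95/0.05 = 19.
Need L⁶ ≥ 19 ÷ (27/973) = 18487/27.
2⁶ = 64 < 18487/27 ≤ 729 = 3⁶, so L = 3.

3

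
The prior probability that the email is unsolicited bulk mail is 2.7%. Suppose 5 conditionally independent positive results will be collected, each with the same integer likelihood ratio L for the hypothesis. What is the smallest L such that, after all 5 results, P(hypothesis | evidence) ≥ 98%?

Prior odds = 0.027/0.973 = 27/973.
Target odds = 0.98/0.02 = 49.
Need L⁵ ≥ 49 ÷ (27/973) = 47677/27.
4⁵ = 1024 < 47677/27 ≤ 3125 = 5⁵, so L = 5.

5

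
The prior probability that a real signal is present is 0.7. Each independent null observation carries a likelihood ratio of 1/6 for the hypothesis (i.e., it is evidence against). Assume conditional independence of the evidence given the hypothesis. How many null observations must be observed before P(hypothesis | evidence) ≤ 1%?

Prior odds: 0.7 ÷ 0.3 = 7/3.
Likelihood ratio per null observation = 1/6.
Target posterior odds = 0.01/0.99 = 1/99.
Require (1/6)ⁿ ≤ 1/99 ÷ (7/3) = 1/231.
(1/6)³ = 1/216 is still above 1/231 but (1/6)⁴ = 1/1296 is at or below it, so n = 4.

4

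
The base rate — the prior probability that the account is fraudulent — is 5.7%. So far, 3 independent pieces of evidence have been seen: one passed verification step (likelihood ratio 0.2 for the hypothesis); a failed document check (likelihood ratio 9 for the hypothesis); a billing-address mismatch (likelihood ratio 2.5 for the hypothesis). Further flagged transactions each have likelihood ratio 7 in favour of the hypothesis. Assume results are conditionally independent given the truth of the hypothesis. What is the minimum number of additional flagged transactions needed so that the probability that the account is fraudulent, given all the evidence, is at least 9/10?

2

Prior odds = 0.057/0.943 = 57/943.
Combined Bayes factor of the evidence already in hand = 0.2 × 9 × 2.5 = 4.5.
Odds after that evidence = (57/943) × 4.5 = 513/1886.
Target odds = 0.9/0.1 = 9.
Need 7ⁿ ≥ 9 ÷ (513/1886) = 1886/57.
7¹ = 7 falls short of 1886/57 but 7² = 49 reaches it, so n = 2.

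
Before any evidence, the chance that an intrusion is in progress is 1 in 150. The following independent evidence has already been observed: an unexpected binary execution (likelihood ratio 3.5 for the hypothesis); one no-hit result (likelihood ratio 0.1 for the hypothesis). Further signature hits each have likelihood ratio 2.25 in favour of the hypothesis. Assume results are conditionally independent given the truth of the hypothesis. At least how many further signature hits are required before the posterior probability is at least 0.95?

Prior odds = (1/150)/(149/150) = 1/149.
Combined Bayes factor of the evidence already in hand = 3.5 × 0.1 = 0.35.
Odds after that evidence = (1/149) × 0.35 = 7/2980.
Target odds = 0.95/0.05 = 19.
Need 2.25ⁿ ≥ 19 ÷ (7/2980) = 56620/7.
2.25¹¹ ≈7481.83 falls short of 56620/7 but 2.25¹² ≈16834.1 reaches it, so n = 12.

12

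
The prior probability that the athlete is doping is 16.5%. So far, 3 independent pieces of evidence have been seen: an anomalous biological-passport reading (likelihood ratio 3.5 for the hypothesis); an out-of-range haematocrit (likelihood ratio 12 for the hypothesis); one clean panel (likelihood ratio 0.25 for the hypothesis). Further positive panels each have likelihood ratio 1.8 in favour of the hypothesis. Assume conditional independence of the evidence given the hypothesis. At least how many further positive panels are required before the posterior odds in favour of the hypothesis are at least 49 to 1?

6

Prior odds = 0.165/0.835 = 33/167.
Combined Bayes factor of the evidence already in hand = 3.5 × 12 × 0.25 = 10.5.
Odds after that evidence = (33/167) × 10.5 = 693/334.
Target odds = 49.
Need 1.8ⁿ ≥ 49 ÷ (693/334) = 2338/99.
1.8⁵ = 18.89568 falls short of 2338/99 but 1.8⁶ = 531441/15625 reaches it, so n = 6.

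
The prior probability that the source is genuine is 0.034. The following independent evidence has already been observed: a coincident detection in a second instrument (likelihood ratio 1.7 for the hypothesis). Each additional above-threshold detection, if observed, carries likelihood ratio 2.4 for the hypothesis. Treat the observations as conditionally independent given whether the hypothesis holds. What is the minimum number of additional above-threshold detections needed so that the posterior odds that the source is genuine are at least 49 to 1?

8

Prior odds = 0.034/0.966 = 17/483.
Bayes factor of the evidence already in hand = 1.7.
Odds after that evidence = (17/483) × 1.7 = 289/4830.
Target odds = 49.
Need 2.4ⁿ ≥ 49 ÷ (289/4830) = 236670/289.
2.4⁷ = 35831808/78125 falls short of 236670/289 but 2.4⁸ = 429981696/390625 reaches it, so n = 8.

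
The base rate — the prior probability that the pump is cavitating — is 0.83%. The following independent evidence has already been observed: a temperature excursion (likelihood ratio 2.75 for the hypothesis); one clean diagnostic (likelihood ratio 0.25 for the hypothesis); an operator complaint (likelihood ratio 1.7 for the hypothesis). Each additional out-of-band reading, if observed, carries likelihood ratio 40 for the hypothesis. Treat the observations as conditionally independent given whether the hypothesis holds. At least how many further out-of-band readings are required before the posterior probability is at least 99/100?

Prior odds = 0.0083/0.9917 = 83/9917.
Combined Bayes factor of the evidence already in hand = 2.75 × 0.25 × 1.7 = 1.16875.
Odds after that evidence = (83/9917) × 1.16875 = 15521/1586720.
Target odds = 0.99/0.01 = 99.
Need 40ⁿ ≥ 99 ÷ (15521/1586720) = 14280480/1411.
40² = 1600 falls short of 14280480/1411 but 40³ = 64000 reaches it, so n = 3.

3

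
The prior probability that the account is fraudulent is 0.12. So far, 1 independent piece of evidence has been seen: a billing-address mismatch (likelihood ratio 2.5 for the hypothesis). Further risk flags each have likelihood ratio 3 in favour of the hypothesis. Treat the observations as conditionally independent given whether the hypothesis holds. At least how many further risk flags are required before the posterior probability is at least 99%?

6

Prior odds = 0.12/0.88 = 3/22.
Bayes factor of the evidence already in hand = 2.5.
Odds after that evidence = (3/22) × 2.5 = 15/44.
Target odds = 0.99/0.01 = 99.
Need 3ⁿ ≥ 99 ÷ (15/44) = 290.4.
3⁵ = 243 falls short of 290.4 but 3⁶ = 729 reaches it, so n = 6.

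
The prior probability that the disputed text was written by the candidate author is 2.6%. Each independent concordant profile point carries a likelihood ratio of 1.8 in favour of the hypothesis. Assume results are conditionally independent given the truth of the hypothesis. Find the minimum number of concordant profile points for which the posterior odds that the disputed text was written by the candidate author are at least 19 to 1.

Prior odds = 0.026/0.974 = 13/487.
Likelihood ratio per concordant profile point = 1.8.
Target odds = 19.
Require 1.8ⁿ ≥ 19 ÷ (13/487) = 9253/13.
1.8¹¹ ≈642.684 falls short of 9253/13 but 1.8¹² ≈1156.83 reaches it, so n = 12.

12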